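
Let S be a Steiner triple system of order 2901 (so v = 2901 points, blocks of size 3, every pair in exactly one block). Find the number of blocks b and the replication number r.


An STS(v) is a 2-(v, 3, 1) BIBD: block size k = 3, λ = 1.
Replication: r(k − 1) = λ(v − 1) ⇒ r·2 = 2901 − 1 = 2900 ⇒ r = 1450.
Block count: bk = vr ⇒ b·3 = 2901·1450 = 4206450 ⇒ b = 1402150.

r = 1450, b = 1402150.


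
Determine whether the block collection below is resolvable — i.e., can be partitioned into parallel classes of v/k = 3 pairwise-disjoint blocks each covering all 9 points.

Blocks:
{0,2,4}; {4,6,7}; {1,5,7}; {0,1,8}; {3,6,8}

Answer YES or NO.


v = 9, block size k = 3, number of blocks = 5.
For resolvability, blocks must partition into parallel classes of size v/k = 3.
Total blocks must therefore be a multiple of 3: 5 = 3·1 + 2 ⇒ not divisible ✗.
Resolvable? NO.

NO


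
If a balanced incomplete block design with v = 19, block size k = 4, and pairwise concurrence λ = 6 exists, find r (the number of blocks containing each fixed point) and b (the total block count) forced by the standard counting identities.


Any 2-(v, k, λ) BIBD satisfies two necessary conditions:
  (i)  Each point sits in r blocks, and counting incidences through any fixed point gives r(k − 1) = λ(v − 1), so r = λ(v − 1)/(k − 1).
  (ii) Total incidences bk = vr, so b = vr/k.
Step 1: r = λ(v − 1)/(k − 1) = 6·(19 − 1)/(4 − 1) = 6·18/3 = 108/3 = 36.
Step 2: b = vr/k = 19·36/4 = 684/4 = 171.
Check integrality: r = 36 ∈ Z ✓, b = 171 ∈ Z ✓.
(These identities are necessary conditions: they determine r and b for any design with these parameters, but do not by themselves prove that one exists.)

r = 36, b = 171.


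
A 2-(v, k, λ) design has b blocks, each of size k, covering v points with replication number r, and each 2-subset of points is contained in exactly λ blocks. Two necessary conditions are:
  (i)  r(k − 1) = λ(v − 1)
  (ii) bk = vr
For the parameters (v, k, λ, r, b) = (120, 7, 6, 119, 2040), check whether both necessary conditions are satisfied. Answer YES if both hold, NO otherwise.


Condition (i): r(k − 1) = 119·6 = 714; λ(v − 1) = 6·119 = 714. Match? YES.
Condition (ii): bk = 2040·7 = 14280; vr = 120·119 = 14280. Match? YES.
Both conditions hold? YES.

YES


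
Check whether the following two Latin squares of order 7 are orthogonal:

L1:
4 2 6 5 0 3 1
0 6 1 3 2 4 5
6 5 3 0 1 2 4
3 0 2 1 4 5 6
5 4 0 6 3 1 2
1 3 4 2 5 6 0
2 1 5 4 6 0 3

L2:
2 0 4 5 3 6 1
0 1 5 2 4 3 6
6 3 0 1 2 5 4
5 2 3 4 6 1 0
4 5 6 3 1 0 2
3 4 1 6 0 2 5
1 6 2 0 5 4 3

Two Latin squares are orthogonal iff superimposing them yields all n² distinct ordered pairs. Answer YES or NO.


Form the n² = 49 superimposed pairs (L1[i][j], L2[i][j]), row by row (rows and columns indexed from 0):
row 0: (4,2) (2,0) (6,4) (5,5) (0,3) (3,6) (1,1)
row 1: (0,0) (6,1) (1,5) (3,2) (2,4) (4,3) (5,6)
row 2: (6,6) (5,3) (3,0) (0,1) (1,2) (2,5) (4,4)
row 3: (3,5) (0,2) (2,3) (1,4) (4,6) (5,1) (6,0)
row 4: (5,4) (4,5) (0,6) (6,3) (3,1) (1,0) (2,2)
row 5: (1,3) (3,4) (4,1) (2,6) (5,0) (6,2) (0,5)
row 6: (2,1) (1,6) (5,2) (4,0) (6,5) (0,4) (3,3)
Orthogonality requires all 49 pairs distinct.
Check by first coordinate: for each symbol s of L1, list the L2 entries in the n cells where L1 = s; they must all differ.
  L1 = 0: L2 entries (in reading order) 3, 0, 1, 2, 6, 5, 4 — all 7 distinct ✓
  L1 = 1: L2 entries (in reading order) 1, 5, 2, 4, 0, 3, 6 — all 7 distinct ✓
  L1 = 2: L2 entries (in reading order) 0, 4, 5, 3, 2, 6, 1 — all 7 distinct ✓
  L1 = 3: L2 entries (in reading order) 6, 2, 0, 5, 1, 4, 3 — all 7 distinct ✓
  L1 = 4: L2 entries (in reading order) 2, 3, 4, 6, 5, 1, 0 — all 7 distinct ✓
  L1 = 5: L2 entries (in reading order) 5, 6, 3, 1, 4, 0, 2 — all 7 distinct ✓
  L1 = 6: L2 entries (in reading order) 4, 1, 6, 0, 3, 2, 5 — all 7 distinct ✓
Every symbol of L1 meets every symbol of L2 exactly once, so all 49 pairs are distinct (49 of 49).
Conclusion: YES.

YES


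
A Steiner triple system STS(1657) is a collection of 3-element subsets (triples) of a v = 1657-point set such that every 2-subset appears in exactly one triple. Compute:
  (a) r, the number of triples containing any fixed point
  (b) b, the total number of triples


An STS(v) is a 2-(v, 3, 1) BIBD: block size k = 3, λ = 1.
Replication: r(k − 1) = λ(v − 1) ⇒ r·2 = 1657 − 1 = 1656 ⇒ r = 828.
Block count: b = v(v − 1)/6 = 1657·1656/6 = 2743992/6 = 457332.

r = 828, b = 457332.


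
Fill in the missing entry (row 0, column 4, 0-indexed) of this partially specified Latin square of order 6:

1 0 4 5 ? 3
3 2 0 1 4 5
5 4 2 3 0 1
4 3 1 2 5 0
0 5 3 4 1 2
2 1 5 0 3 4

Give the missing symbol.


Row 0 contains symbols [0, 1, 3, 4, 5] — missing [2].
Column 4 contains symbols [0, 1, 3, 4, 5] — missing [2].
The missing symbol must appear in both missing sets; intersection = [2].
Therefore the hidden value is 2.

Missing value = 2.


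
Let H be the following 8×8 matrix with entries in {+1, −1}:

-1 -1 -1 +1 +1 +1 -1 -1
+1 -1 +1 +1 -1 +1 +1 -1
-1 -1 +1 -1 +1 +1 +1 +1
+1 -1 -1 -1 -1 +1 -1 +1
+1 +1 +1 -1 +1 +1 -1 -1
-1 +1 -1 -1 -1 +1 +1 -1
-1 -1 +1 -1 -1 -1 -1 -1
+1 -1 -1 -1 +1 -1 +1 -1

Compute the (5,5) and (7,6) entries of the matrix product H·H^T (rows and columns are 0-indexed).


Row 5 of H: [-1, 1, -1, -1, -1, 1, 1, -1].
Row 6 of H: [-1, -1, 1, -1, -1, -1, -1, -1].
Row 7 of H: [1, -1, -1, -1, 1, -1, 1, -1].
(H·H^T)[5][5] = Σ_j H[5][j]·H[5][j] = (-1)² + (1)² + (-1)² + (-1)² + (-1)² + (1)² + (1)² + (-1)² = 1 + 1 + 1 + 1 + 1 + 1 + 1 + 1 = 8.
(H·H^T)[7][6] = Σ_j H[7][j]·H[6][j] = (1)·(-1) + (-1)·(-1) + (-1)·(1) + (-1)·(-1) + (1)·(-1) + (-1)·(-1) + (1)·(-1) + (-1)·(-1) = -1 + 1 + -1 + 1 + -1 + 1 + -1 + 1 = 0.
So rows 7 and 6 are orthogonal; the diagonal entry equals n = 8.

(5,5) entry = 8; (7,6) entry = 0.


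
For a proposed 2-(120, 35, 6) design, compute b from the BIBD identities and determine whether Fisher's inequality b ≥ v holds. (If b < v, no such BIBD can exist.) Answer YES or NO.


r = λ(v − 1)/(k − 1) = 6·119/34 = 21.
b = vr/k = 120·21/35 = 72.
Fisher's inequality: b ≥ v ⇔ 72 ≥ 120? NO.

NO


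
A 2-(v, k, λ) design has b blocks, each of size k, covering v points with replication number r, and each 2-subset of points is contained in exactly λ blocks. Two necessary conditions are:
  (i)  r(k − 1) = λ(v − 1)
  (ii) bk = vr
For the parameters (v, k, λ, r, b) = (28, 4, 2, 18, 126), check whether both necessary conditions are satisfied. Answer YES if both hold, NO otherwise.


Condition (i): r(k − 1) = 18·3 = 54; λ(v − 1) = 2·27 = 54. Match? YES.
Condition (ii): bk = 126·4 = 504; vr = 28·18 = 504. Match? YES.
Both conditions hold? YES.

YES


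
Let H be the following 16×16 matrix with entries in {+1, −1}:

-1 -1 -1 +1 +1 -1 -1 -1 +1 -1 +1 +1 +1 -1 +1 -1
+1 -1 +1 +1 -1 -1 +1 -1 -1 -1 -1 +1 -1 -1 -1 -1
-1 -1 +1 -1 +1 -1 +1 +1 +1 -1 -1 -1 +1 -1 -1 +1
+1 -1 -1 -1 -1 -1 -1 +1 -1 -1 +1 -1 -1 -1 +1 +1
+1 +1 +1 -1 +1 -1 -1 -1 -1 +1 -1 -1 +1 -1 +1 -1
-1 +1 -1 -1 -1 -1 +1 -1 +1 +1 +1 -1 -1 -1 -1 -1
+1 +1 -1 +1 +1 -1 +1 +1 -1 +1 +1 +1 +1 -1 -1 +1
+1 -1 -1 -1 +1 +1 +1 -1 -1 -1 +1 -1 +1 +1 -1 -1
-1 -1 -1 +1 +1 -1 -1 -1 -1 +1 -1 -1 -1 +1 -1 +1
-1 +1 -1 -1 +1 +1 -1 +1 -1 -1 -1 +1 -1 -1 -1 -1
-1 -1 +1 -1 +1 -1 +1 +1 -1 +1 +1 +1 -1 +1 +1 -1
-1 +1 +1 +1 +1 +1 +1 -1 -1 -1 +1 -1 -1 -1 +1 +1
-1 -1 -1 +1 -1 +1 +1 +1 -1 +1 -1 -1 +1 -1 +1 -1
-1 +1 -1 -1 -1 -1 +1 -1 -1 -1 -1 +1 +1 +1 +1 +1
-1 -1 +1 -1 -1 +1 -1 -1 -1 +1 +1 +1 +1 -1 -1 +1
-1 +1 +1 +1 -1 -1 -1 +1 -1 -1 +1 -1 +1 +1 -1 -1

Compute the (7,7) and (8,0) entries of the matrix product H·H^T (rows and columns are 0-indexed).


Row 0 of H: [-1, -1, -1, 1, 1, -1, -1, -1, 1, -1, 1, 1, 1, -1, 1, -1].
Row 7 of H: [1, -1, -1, -1, 1, 1, 1, -1, -1, -1, 1, -1, 1, 1, -1, -1].
Row 8 of H: [-1, -1, -1, 1, 1, -1, -1, -1, -1, 1, -1, -1, -1, 1, -1, 1].
(H·H^T)[7][7] = Σ_j H[7][j]·H[7][j] = (1)² + (-1)² + (-1)² + (-1)² + (1)² + (1)² + (1)² + (-1)² + (-1)² + (-1)² + (1)² + (-1)² + (1)² + (1)² + (-1)² + (-1)² = 1 + 1 + 1 + 1 + 1 + 1 + 1 + 1 + 1 + 1 + 1 + 1 + 1 + 1 + 1 + 1 = 16.
(H·H^T)[8][0] = Σ_j H[8][j]·H[0][j] = (-1)·(-1) + (-1)·(-1) + (-1)·(-1) + (1)·(1) + (1)·(1) + (-1)·(-1) + (-1)·(-1) + (-1)·(-1) + (-1)·(1) + (1)·(-1) + (-1)·(1) + (-1)·(1) + (-1)·(1) + (1)·(-1) + (-1)·(1) + (1)·(-1) = 1 + 1 + 1 + 1 + 1 + 1 + 1 + 1 + -1 + -1 + -1 + -1 + -1 + -1 + -1 + -1 = 0.
So rows 8 and 0 are orthogonal; the diagonal entry equals n = 16.

(7,7) entry = 16; (8,0) entry = 0.


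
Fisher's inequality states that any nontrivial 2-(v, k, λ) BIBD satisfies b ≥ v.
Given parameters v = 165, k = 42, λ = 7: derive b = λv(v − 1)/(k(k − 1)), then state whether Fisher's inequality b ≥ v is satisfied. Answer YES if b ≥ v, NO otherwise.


r = λ(v − 1)/(k − 1) = 7·164/41 = 28.
b = vr/k = 165·28/42 = 110.
Fisher's inequality: b ≥ v ⇔ 110 ≥ 165? NO.

NO


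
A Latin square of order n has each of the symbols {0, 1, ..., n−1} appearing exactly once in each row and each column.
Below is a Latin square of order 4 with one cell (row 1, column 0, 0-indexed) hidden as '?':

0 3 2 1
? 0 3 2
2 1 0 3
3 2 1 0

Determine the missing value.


Row 1 contains symbols [0, 2, 3] — missing [1].
Column 0 contains symbols [0, 2, 3] — missing [1].
The missing symbol must appear in both missing sets; intersection = [1].
Therefore the hidden value is 1.

Missing value = 1.


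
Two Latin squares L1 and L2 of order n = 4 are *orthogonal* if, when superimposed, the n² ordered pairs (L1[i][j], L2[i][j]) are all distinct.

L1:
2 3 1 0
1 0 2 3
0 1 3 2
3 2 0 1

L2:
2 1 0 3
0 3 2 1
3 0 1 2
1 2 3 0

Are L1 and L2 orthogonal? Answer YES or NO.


Form the n² = 16 superimposed pairs (L1[i][j], L2[i][j]), row by row (rows and columns indexed from 0):
row 0: (2,2) (3,1) (1,0) (0,3)
row 1: (1,0) (0,3) (2,2) (3,1)
row 2: (0,3) (1,0) (3,1) (2,2)
row 3: (3,1) (2,2) (0,3) (1,0)
Orthogonality requires all 16 pairs distinct.
But the pair (1,0) repeats: cell (0,2) has L1 = 1, L2 = 0, and cell (1,0) has L1 = 1, L2 = 0.
A repeated pair means some other pair never occurs (only 4 distinct pairs out of 16), so the squares are not orthogonal.
Conclusion: NO.

NO


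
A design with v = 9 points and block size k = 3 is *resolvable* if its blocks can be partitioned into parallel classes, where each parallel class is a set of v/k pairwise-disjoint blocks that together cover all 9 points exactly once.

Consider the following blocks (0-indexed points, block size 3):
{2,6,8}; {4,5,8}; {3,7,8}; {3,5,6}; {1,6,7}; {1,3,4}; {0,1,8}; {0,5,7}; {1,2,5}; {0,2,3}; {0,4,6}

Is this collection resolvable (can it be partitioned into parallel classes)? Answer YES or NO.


v = 9, block size k = 3, number of blocks = 11.
For resolvability, blocks must partition into parallel classes of size v/k = 3.
Total blocks must therefore be a multiple of 3: 11 = 3·3 + 2 ⇒ not divisible ✗.
Resolvable? NO.

NO


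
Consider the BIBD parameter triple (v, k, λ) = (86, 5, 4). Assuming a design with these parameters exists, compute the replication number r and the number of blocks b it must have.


Any 2-(v, k, λ) BIBD satisfies two necessary conditions:
  (i)  Each point sits in r blocks, and counting incidences through any fixed point gives r(k − 1) = λ(v − 1), so r = λ(v − 1)/(k − 1).
  (ii) Total incidences bk = vr, so b = vr/k.
Step 1: r = λ(v − 1)/(k − 1) = 4·(86 − 1)/(5 − 1) = 4·85/4 = 340/4 = 85.
Step 2: b = vr/k = 86·85/5 = 7310/5 = 1462.
Check integrality: r = 85 ∈ Z ✓, b = 1462 ∈ Z ✓.
(These identities are necessary conditions: they determine r and b for any design with these parameters, but do not by themselves prove that one exists.)

r = 85, b = 1462.


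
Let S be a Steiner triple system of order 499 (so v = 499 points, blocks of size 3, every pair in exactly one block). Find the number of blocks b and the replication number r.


An STS(v) is a 2-(v, 3, 1) BIBD: block size k = 3, λ = 1.
Replication: r(k − 1) = λ(v − 1) ⇒ r·2 = 499 − 1 = 498 ⇒ r = 249.
Block count: b = v(v − 1)/6 = 499·498/6 = 248502/6 = 41417.

r = 249, b = 41417.


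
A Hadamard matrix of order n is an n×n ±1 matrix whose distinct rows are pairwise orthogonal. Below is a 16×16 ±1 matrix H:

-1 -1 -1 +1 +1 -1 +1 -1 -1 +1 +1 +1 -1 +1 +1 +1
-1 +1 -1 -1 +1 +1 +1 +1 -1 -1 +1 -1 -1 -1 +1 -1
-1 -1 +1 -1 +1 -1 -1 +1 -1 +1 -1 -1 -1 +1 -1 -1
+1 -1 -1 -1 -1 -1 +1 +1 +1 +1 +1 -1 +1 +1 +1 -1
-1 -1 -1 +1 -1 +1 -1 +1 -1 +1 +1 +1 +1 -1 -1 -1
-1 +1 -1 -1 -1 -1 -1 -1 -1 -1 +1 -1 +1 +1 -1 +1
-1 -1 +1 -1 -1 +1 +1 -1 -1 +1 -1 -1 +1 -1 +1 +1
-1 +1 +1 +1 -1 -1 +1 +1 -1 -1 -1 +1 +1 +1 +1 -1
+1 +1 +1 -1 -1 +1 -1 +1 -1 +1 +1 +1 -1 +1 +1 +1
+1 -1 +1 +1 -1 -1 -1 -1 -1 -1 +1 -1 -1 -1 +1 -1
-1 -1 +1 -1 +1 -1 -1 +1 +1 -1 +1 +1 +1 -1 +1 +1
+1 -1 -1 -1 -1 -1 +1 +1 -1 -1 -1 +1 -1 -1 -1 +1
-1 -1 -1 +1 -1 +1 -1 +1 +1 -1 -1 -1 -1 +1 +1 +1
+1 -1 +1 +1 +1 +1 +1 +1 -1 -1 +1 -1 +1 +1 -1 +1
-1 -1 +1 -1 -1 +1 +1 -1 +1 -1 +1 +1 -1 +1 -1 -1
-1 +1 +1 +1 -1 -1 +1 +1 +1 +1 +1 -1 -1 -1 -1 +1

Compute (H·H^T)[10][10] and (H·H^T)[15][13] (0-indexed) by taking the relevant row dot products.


Row 10 of H: [-1, -1, 1, -1, 1, -1, -1, 1, 1, -1, 1, 1, 1, -1, 1, 1].
Row 13 of H: [1, -1, 1, 1, 1, 1, 1, 1, -1, -1, 1, -1, 1, 1, -1, 1].
Row 15 of H: [-1, 1, 1, 1, -1, -1, 1, 1, 1, 1, 1, -1, -1, -1, -1, 1].
(H·H^T)[10][10] = Σ_j H[10][j]·H[10][j] = (-1)² + (-1)² + (1)² + (-1)² + (1)² + (-1)² + (-1)² + (1)² + (1)² + (-1)² + (1)² + (1)² + (1)² + (-1)² + (1)² + (1)² = 1 + 1 + 1 + 1 + 1 + 1 + 1 + 1 + 1 + 1 + 1 + 1 + 1 + 1 + 1 + 1 = 16.
(H·H^T)[15][13] = Σ_j H[15][j]·H[13][j] = (-1)·(1) + (1)·(-1) + (1)·(1) + (1)·(1) + (-1)·(1) + (-1)·(1) + (1)·(1) + (1)·(1) + (1)·(-1) + (1)·(-1) + (1)·(1) + (-1)·(-1) + (-1)·(1) + (-1)·(1) + (-1)·(-1) + (1)·(1) = -1 + -1 + 1 + 1 + -1 + -1 + 1 + 1 + -1 + -1 + 1 + 1 + -1 + -1 + 1 + 1 = 0.
So rows 15 and 13 are orthogonal; the diagonal entry equals n = 16.

(10,10) entry = 16; (15,13) entry = 0.


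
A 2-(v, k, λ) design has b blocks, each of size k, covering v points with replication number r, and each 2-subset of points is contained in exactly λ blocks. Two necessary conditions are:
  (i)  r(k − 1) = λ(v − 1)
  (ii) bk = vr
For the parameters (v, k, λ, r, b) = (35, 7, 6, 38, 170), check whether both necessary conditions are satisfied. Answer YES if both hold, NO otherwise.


Condition (i): r(k − 1) = 38·6 = 228; λ(v − 1) = 6·34 = 204. Match? NO.
Condition (ii): bk = 170·7 = 1190; vr = 35·38 = 1330. Match? NO.
Both conditions hold? NO.

NO


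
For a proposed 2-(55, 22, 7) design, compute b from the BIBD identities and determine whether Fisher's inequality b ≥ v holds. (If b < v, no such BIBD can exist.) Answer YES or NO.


r = λ(v − 1)/(k − 1) = 7·54/21 = 18.
b = vr/k = 55·18/22 = 45.
Fisher's inequality: b ≥ v ⇔ 45 ≥ 55? NO.

NO


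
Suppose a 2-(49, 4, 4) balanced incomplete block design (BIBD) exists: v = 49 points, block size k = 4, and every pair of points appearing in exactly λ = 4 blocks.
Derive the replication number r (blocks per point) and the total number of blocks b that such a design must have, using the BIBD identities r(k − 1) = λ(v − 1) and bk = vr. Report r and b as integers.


Any 2-(v, k, λ) BIBD satisfies two necessary conditions:
  (i)  Each point sits in r blocks, and counting incidences through any fixed point gives r(k − 1) = λ(v − 1), so r = λ(v − 1)/(k − 1).
  (ii) Total incidences bk = vr, so b = vr/k.
Step 1: r = λ(v − 1)/(k − 1) = 4·(49 − 1)/(4 − 1) = 4·48/3 = 192/3 = 64.
Step 2: b = vr/k = 49·64/4 = 3136/4 = 784.
Check integrality: r = 64 ∈ Z ✓, b = 784 ∈ Z ✓.
(These identities are necessary conditions: they determine r and b for any design with these parameters, but do not by themselves prove that one exists.)

r = 64, b = 784.


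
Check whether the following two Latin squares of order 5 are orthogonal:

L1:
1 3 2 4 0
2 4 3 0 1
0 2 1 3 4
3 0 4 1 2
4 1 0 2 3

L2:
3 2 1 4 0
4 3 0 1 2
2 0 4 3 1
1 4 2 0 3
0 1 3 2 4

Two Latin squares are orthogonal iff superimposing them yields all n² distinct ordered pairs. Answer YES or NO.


Form the n² = 25 superimposed pairs (L1[i][j], L2[i][j]), row by row (rows and columns indexed from 0):
row 0: (1,3) (3,2) (2,1) (4,4) (0,0)
row 1: (2,4) (4,3) (3,0) (0,1) (1,2)
row 2: (0,2) (2,0) (1,4) (3,3) (4,1)
row 3: (3,1) (0,4) (4,2) (1,0) (2,3)
row 4: (4,0) (1,1) (0,3) (2,2) (3,4)
Orthogonality requires all 25 pairs distinct.
Check by first coordinate: for each symbol s of L1, list the L2 entries in the n cells where L1 = s; they must all differ.
  L1 = 0: L2 entries (in reading order) 0, 1, 2, 4, 3 — all 5 distinct ✓
  L1 = 1: L2 entries (in reading order) 3, 2, 4, 0, 1 — all 5 distinct ✓
  L1 = 2: L2 entries (in reading order) 1, 4, 0, 3, 2 — all 5 distinct ✓
  L1 = 3: L2 entries (in reading order) 2, 0, 3, 1, 4 — all 5 distinct ✓
  L1 = 4: L2 entries (in reading order) 4, 3, 1, 2, 0 — all 5 distinct ✓
Every symbol of L1 meets every symbol of L2 exactly once, so all 25 pairs are distinct (25 of 25).
Conclusion: YES.

YES


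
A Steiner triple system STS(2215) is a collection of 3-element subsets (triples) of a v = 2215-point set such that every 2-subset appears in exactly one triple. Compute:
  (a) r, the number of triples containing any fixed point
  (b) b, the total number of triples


An STS(v) is a 2-(v, 3, 1) BIBD: block size k = 3, λ = 1.
Replication: r(k − 1) = λ(v − 1) ⇒ r·2 = 2215 − 1 = 2214 ⇒ r = 1107.
Block count: b = v(v − 1)/6 = 2215·2214/6 = 4904010/6 = 817335.

r = 1107, b = 817335.


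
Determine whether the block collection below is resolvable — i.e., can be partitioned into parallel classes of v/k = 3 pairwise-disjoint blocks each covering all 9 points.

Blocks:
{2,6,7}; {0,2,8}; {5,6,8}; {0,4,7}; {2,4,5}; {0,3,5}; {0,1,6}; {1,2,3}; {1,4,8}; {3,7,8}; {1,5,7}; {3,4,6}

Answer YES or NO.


v = 9, block size k = 3, number of blocks = 12.
For resolvability, blocks must partition into parallel classes of size v/k = 3.
Total blocks must therefore be a multiple of 3: 12 = 3·4 + 0 ⇒ divisible ✓.
Greedy packing gives 4 candidate class(es). Each should be a full parallel class (size 3, covers all 9 points).
  Class 1 (3 blocks): {2,6,7}; {0,3,5}; {1,4,8}. Points covered: [0, 1, 2, 3, 4, 5, 6, 7, 8].
  Class 2 (3 blocks): {0,2,8}; {1,5,7}; {3,4,6}. Points covered: [0, 1, 2, 3, 4, 5, 6, 7, 8].
  Class 3 (3 blocks): {5,6,8}; {0,4,7}; {1,2,3}. Points covered: [0, 1, 2, 3, 4, 5, 6, 7, 8].
  Class 4 (3 blocks): {2,4,5}; {0,1,6}; {3,7,8}. Points covered: [0, 1, 2, 3, 4, 5, 6, 7, 8].
All classes full (size 3)? YES. All classes cover every point? YES.
Resolvable? YES.

YES


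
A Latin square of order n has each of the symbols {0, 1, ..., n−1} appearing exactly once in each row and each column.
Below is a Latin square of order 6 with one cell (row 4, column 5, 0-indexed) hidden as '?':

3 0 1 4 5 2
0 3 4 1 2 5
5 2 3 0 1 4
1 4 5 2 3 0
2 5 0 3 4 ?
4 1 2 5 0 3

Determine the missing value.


Row 4 contains symbols [0, 2, 3, 4, 5] — missing [1].
Column 5 contains symbols [0, 2, 3, 4, 5] — missing [1].
The missing symbol must appear in both missing sets; intersection = [1].
Therefore the hidden value is 1.

Missing value = 1.


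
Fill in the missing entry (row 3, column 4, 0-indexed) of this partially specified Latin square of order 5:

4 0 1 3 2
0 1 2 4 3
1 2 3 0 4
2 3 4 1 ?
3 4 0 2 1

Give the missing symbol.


Row 3 contains symbols [1, 2, 3, 4] — missing [0].
Column 4 contains symbols [1, 2, 3, 4] — missing [0].
The missing symbol must appear in both missing sets; intersection = [0].
Therefore the hidden value is 0.

Missing value = 0.


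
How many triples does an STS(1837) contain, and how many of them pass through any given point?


An STS(v) is a 2-(v, 3, 1) BIBD: block size k = 3, λ = 1.
Replication: r(k − 1) = λ(v − 1) ⇒ r·2 = 1837 − 1 = 1836 ⇒ r = 918.
Block count: b = v(v − 1)/6 = 1837·1836/6 = 3372732/6 = 562122.
(Check via bk = vr: 562122·3 = 1686366 = 1837·918 = 1686366 ✓.)

r = 918, b = 562122.


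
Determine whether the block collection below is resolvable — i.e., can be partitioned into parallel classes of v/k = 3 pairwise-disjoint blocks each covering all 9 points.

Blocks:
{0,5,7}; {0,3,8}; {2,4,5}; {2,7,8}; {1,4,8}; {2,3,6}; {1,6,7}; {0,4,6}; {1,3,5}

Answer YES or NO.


v = 9, block size k = 3, number of blocks = 9.
For resolvability, blocks must partition into parallel classes of size v/k = 3.
Total blocks must therefore be a multiple of 3: 9 = 3·3 + 0 ⇒ divisible ✓.
Greedy packing gives 3 candidate class(es). Each should be a full parallel class (size 3, covers all 9 points).
  Class 1 (3 blocks): {0,5,7}; {1,4,8}; {2,3,6}. Points covered: [0, 1, 2, 3, 4, 5, 6, 7, 8].
  Class 2 (3 blocks): {0,3,8}; {2,4,5}; {1,6,7}. Points covered: [0, 1, 2, 3, 4, 5, 6, 7, 8].
  Class 3 (3 blocks): {2,7,8}; {0,4,6}; {1,3,5}. Points covered: [0, 1, 2, 3, 4, 5, 6, 7, 8].
All classes full (size 3)? YES. All classes cover every point? YES.
Resolvable? YES.

YES


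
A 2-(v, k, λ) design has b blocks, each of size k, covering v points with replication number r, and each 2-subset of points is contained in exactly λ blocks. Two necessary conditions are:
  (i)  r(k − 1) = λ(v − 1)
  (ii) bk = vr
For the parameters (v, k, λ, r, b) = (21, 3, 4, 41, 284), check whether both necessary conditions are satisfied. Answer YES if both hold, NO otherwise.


Condition (i): r(k − 1) = 41·2 = 82; λ(v − 1) = 4·20 = 80. Match? NO.
Condition (ii): bk = 284·3 = 852; vr = 21·41 = 861. Match? NO.
Both conditions hold? NO.

NO


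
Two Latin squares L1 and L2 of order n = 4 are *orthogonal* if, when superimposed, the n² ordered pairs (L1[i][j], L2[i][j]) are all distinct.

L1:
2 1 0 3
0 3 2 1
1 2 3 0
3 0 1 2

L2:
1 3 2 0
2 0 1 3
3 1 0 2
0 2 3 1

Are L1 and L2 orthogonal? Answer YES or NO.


Form the n² = 16 superimposed pairs (L1[i][j], L2[i][j]), row by row (rows and columns indexed from 0):
row 0: (2,1) (1,3) (0,2) (3,0)
row 1: (0,2) (3,0) (2,1) (1,3)
row 2: (1,3) (2,1) (3,0) (0,2)
row 3: (3,0) (0,2) (1,3) (2,1)
Orthogonality requires all 16 pairs distinct.
But the pair (0,2) repeats: cell (0,2) has L1 = 0, L2 = 2, and cell (1,0) has L1 = 0, L2 = 2.
A repeated pair means some other pair never occurs (only 4 distinct pairs out of 16), so the squares are not orthogonal.
Conclusion: NO.

NO


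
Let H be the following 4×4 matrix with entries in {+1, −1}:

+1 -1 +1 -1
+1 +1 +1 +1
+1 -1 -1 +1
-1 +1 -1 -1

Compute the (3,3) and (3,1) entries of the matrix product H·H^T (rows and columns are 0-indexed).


Row 1 of H: [1, 1, 1, 1].
Row 3 of H: [-1, 1, -1, -1].
(H·H^T)[3][3] = Σ_j H[3][j]·H[3][j] = (-1)² + (1)² + (-1)² + (-1)² = 1 + 1 + 1 + 1 = 4.
(H·H^T)[3][1] = Σ_j H[3][j]·H[1][j] = (-1)·(1) + (1)·(1) + (-1)·(1) + (-1)·(1) = -1 + 1 + -1 + -1 = -2.
Rows 3 and 1 are not orthogonal (dot product = -2 ≠ 0), so H is not a Hadamard matrix.

(3,3) entry = 4; (3,1) entry = -2.


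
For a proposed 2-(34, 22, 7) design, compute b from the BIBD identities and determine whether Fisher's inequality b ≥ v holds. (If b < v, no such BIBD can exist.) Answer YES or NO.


r = λ(v − 1)/(k − 1) = 7·33/21 = 11.
b = vr/k = 34·11/22 = 17.
Fisher's inequality: b ≥ v ⇔ 17 ≥ 34? NO.

NO


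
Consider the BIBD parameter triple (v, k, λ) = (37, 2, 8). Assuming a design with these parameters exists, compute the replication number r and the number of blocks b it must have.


Any 2-(v, k, λ) BIBD satisfies two necessary conditions:
  (i)  Each point sits in r blocks, and counting incidences through any fixed point gives r(k − 1) = λ(v − 1), so r = λ(v − 1)/(k − 1).
  (ii) Total incidences bk = vr, so b = vr/k.
Step 1: r = λ(v − 1)/(k − 1) = 8·(37 − 1)/(2 − 1) = 8·36/1 = 288/1 = 288.
Step 2: b = vr/k = 37·288/2 = 10656/2 = 5328.
Check integrality: r = 288 ∈ Z ✓, b = 5328 ∈ Z ✓.
(These identities are necessary conditions: they determine r and b for any design with these parameters, but do not by themselves prove that one exists.)

r = 288, b = 5328.


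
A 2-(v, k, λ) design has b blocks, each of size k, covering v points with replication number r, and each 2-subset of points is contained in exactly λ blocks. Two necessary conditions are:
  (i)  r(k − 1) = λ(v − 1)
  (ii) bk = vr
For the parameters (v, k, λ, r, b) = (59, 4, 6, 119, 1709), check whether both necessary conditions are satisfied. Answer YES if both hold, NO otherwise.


Condition (i): r(k − 1) = 119·3 = 357; λ(v − 1) = 6·58 = 348. Match? NO.
Condition (ii): bk = 1709·4 = 6836; vr = 59·119 = 7021. Match? NO.
Both conditions hold? NO.

NO


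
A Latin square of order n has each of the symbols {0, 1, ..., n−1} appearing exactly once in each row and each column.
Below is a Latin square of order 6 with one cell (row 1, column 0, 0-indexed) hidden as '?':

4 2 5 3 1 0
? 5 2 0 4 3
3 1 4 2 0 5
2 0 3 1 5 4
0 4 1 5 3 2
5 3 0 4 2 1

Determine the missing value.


Row 1 contains symbols [0, 2, 3, 4, 5] — missing [1].
Column 0 contains symbols [0, 2, 3, 4, 5] — missing [1].
The missing symbol must appear in both missing sets; intersection = [1].
Therefore the hidden value is 1.

Missing value = 1.


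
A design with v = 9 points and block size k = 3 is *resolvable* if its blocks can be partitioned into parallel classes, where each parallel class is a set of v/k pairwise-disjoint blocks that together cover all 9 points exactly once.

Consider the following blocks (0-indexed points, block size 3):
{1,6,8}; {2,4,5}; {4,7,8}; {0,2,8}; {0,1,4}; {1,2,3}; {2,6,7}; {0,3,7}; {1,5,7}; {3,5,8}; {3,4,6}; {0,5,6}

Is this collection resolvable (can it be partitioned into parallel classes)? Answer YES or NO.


v = 9, block size k = 3, number of blocks = 12.
For resolvability, blocks must partition into parallel classes of size v/k = 3.
Total blocks must therefore be a multiple of 3: 12 = 3·4 + 0 ⇒ divisible ✓.
Greedy packing gives 4 candidate class(es). Each should be a full parallel class (size 3, covers all 9 points).
  Class 1 (3 blocks): {1,6,8}; {2,4,5}; {0,3,7}. Points covered: [0, 1, 2, 3, 4, 5, 6, 7, 8].
  Class 2 (3 blocks): {4,7,8}; {1,2,3}; {0,5,6}. Points covered: [0, 1, 2, 3, 4, 5, 6, 7, 8].
  Class 3 (3 blocks): {0,2,8}; {1,5,7}; {3,4,6}. Points covered: [0, 1, 2, 3, 4, 5, 6, 7, 8].
  Class 4 (3 blocks): {0,1,4}; {2,6,7}; {3,5,8}. Points covered: [0, 1, 2, 3, 4, 5, 6, 7, 8].
All classes full (size 3)? YES. All classes cover every point? YES.
Resolvable? YES.

YES


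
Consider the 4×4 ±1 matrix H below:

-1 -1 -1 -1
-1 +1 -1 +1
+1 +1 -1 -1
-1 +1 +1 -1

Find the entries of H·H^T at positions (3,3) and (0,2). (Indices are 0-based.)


Row 0 of H: [-1, -1, -1, -1].
Row 2 of H: [1, 1, -1, -1].
Row 3 of H: [-1, 1, 1, -1].
(H·H^T)[3][3] = Σ_j H[3][j]·H[3][j] = (-1)² + (1)² + (1)² + (-1)² = 1 + 1 + 1 + 1 = 4.
(H·H^T)[0][2] = Σ_j H[0][j]·H[2][j] = (-1)·(1) + (-1)·(1) + (-1)·(-1) + (-1)·(-1) = -1 + -1 + 1 + 1 = 0.
So rows 0 and 2 are orthogonal; the diagonal entry equals n = 4.

(3,3) entry = 4; (0,2) entry = 0.


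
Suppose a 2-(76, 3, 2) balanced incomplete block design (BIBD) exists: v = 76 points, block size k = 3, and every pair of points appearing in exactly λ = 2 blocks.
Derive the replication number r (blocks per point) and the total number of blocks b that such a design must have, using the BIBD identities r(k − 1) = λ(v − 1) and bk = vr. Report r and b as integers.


Any 2-(v, k, λ) BIBD satisfies two necessary conditions:
  (i)  Each point sits in r blocks, and counting incidences through any fixed point gives r(k − 1) = λ(v − 1), so r = λ(v − 1)/(k − 1).
  (ii) Total incidences bk = vr, so b = vr/k.
Step 1: r = λ(v − 1)/(k − 1) = 2·(76 − 1)/(3 − 1) = 2·75/2 = 150/2 = 75.
Step 2: b = vr/k = 76·75/3 = 5700/3 = 1900.
Check integrality: r = 75 ∈ Z ✓, b = 1900 ∈ Z ✓.
(These identities are necessary conditions: they determine r and b for any design with these parameters, but do not by themselves prove that one exists.)

r = 75, b = 1900.


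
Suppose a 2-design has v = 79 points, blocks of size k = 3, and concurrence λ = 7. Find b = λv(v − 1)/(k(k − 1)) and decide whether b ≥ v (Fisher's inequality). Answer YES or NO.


b = λv(v − 1)/(k(k − 1)) = 7·79·78/(3·2) = 43134/6 = 7189.
Compare with v = 79: b ≥ v, so Fisher's inequality holds.

YES


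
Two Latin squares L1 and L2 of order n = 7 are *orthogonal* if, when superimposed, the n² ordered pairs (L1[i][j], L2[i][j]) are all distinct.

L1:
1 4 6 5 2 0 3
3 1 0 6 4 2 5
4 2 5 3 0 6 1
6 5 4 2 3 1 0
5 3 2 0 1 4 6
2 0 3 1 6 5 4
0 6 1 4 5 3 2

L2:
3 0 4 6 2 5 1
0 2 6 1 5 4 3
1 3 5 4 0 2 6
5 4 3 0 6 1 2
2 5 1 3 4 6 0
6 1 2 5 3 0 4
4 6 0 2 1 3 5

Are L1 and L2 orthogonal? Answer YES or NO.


Form the n² = 49 superimposed pairs (L1[i][j], L2[i][j]), row by row (rows and columns indexed from 0):
row 0: (1,3) (4,0) (6,4) (5,6) (2,2) (0,5) (3,1)
row 1: (3,0) (1,2) (0,6) (6,1) (4,5) (2,4) (5,3)
row 2: (4,1) (2,3) (5,5) (3,4) (0,0) (6,2) (1,6)
row 3: (6,5) (5,4) (4,3) (2,0) (3,6) (1,1) (0,2)
row 4: (5,2) (3,5) (2,1) (0,3) (1,4) (4,6) (6,0)
row 5: (2,6) (0,1) (3,2) (1,5) (6,3) (5,0) (4,4)
row 6: (0,4) (6,6) (1,0) (4,2) (5,1) (3,3) (2,5)
Orthogonality requires all 49 pairs distinct.
Check by first coordinate: for each symbol s of L1, list the L2 entries in the n cells where L1 = s; they must all differ.
  L1 = 0: L2 entries (in reading order) 5, 6, 0, 2, 3, 1, 4 — all 7 distinct ✓
  L1 = 1: L2 entries (in reading order) 3, 2, 6, 1, 4, 5, 0 — all 7 distinct ✓
  L1 = 2: L2 entries (in reading order) 2, 4, 3, 0, 1, 6, 5 — all 7 distinct ✓
  L1 = 3: L2 entries (in reading order) 1, 0, 4, 6, 5, 2, 3 — all 7 distinct ✓
  L1 = 4: L2 entries (in reading order) 0, 5, 1, 3, 6, 4, 2 — all 7 distinct ✓
  L1 = 5: L2 entries (in reading order) 6, 3, 5, 4, 2, 0, 1 — all 7 distinct ✓
  L1 = 6: L2 entries (in reading order) 4, 1, 2, 5, 0, 3, 6 — all 7 distinct ✓
Every symbol of L1 meets every symbol of L2 exactly once, so all 49 pairs are distinct (49 of 49).
Conclusion: YES.

YES


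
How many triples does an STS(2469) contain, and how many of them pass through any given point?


An STS(v) is a 2-(v, 3, 1) BIBD: block size k = 3, λ = 1.
Replication: r(k − 1) = λ(v − 1) ⇒ r·2 = 2469 − 1 = 2468 ⇒ r = 1234.
Block count: bk = vr ⇒ b·3 = 2469·1234 = 3046746 ⇒ b = 1015582.
(Check via b = v(v − 1)/6 = 2469·2468/6 = 6093492/6 = 1015582.)

r = 1234, b = 1015582.


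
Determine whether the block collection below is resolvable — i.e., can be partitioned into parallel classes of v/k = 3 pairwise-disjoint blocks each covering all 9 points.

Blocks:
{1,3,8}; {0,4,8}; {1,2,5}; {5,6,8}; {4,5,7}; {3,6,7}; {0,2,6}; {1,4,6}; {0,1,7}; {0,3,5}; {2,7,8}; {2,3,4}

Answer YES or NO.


v = 9, block size k = 3, number of blocks = 12.
For resolvability, blocks must partition into parallel classes of size v/k = 3.
Total blocks must therefore be a multiple of 3: 12 = 3·4 + 0 ⇒ divisible ✓.
Greedy packing gives 4 candidate class(es). Each should be a full parallel class (size 3, covers all 9 points).
  Class 1 (3 blocks): {1,3,8}; {4,5,7}; {0,2,6}. Points covered: [0, 1, 2, 3, 4, 5, 6, 7, 8].
  Class 2 (3 blocks): {0,4,8}; {1,2,5}; {3,6,7}. Points covered: [0, 1, 2, 3, 4, 5, 6, 7, 8].
  Class 3 (3 blocks): {5,6,8}; {0,1,7}; {2,3,4}. Points covered: [0, 1, 2, 3, 4, 5, 6, 7, 8].
  Class 4 (3 blocks): {1,4,6}; {0,3,5}; {2,7,8}. Points covered: [0, 1, 2, 3, 4, 5, 6, 7, 8].
All classes full (size 3)? YES. All classes cover every point? YES.
Resolvable? YES.

YES


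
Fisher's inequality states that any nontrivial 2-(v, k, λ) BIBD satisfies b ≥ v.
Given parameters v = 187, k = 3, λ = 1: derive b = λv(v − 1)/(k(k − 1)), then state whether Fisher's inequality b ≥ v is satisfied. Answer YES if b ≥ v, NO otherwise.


r = λ(v − 1)/(k − 1) = 1·186/2 = 93.
b = vr/k = 187·93/3 = 5797.
Fisher's inequality: b ≥ v ⇔ 5797 ≥ 187? YES.

YES


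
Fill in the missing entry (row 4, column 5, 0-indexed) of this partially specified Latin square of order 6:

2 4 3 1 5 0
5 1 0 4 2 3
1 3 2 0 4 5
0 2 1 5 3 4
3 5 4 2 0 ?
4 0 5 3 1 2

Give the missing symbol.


Row 4 contains symbols [0, 2, 3, 4, 5] — missing [1].
Column 5 contains symbols [0, 2, 3, 4, 5] — missing [1].
The missing symbol must appear in both missing sets; intersection = [1].
Therefore the hidden value is 1.

Missing value = 1.


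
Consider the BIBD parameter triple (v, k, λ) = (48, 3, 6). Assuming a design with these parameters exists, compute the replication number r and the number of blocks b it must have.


Any 2-(v, k, λ) BIBD satisfies two necessary conditions:
  (i)  Each point sits in r blocks, and counting incidences through any fixed point gives r(k − 1) = λ(v − 1), so r = λ(v − 1)/(k − 1).
  (ii) Total incidences bk = vr, so b = vr/k.
Step 1: r = λ(v − 1)/(k − 1) = 6·(48 − 1)/(3 − 1) = 6·47/2 = 282/2 = 141.
Step 2: b = vr/k = 48·141/3 = 6768/3 = 2256.
Check integrality: r = 141 ∈ Z ✓, b = 2256 ∈ Z ✓.
(These identities are necessary conditions: they determine r and b for any design with these parameters, but do not by themselves prove that one exists.)

r = 141, b = 2256.


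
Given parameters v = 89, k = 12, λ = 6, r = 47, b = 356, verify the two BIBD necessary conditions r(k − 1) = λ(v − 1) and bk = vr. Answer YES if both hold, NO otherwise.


Condition (i): r(k − 1) = 47·11 = 517; λ(v − 1) = 6·88 = 528. Match? NO.
Condition (ii): bk = 356·12 = 4272; vr = 89·47 = 4183. Match? NO.
Both conditions hold? NO.

NO


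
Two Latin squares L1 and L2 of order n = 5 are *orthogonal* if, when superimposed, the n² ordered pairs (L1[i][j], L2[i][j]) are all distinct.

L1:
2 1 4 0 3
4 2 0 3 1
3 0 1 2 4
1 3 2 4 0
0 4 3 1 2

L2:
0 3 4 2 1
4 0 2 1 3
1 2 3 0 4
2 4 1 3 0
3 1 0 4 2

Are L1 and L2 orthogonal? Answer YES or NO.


Form the n² = 25 superimposed pairs (L1[i][j], L2[i][j]), row by row (rows and columns indexed from 0):
row 0: (2,0) (1,3) (4,4) (0,2) (3,1)
row 1: (4,4) (2,0) (0,2) (3,1) (1,3)
row 2: (3,1) (0,2) (1,3) (2,0) (4,4)
row 3: (1,2) (3,4) (2,1) (4,3) (0,0)
row 4: (0,3) (4,1) (3,0) (1,4) (2,2)
Orthogonality requires all 25 pairs distinct.
But the pair (4,4) repeats: cell (0,2) has L1 = 4, L2 = 4, and cell (1,0) has L1 = 4, L2 = 4.
A repeated pair means some other pair never occurs (only 15 distinct pairs out of 25), so the squares are not orthogonal.
Conclusion: NO.

NO


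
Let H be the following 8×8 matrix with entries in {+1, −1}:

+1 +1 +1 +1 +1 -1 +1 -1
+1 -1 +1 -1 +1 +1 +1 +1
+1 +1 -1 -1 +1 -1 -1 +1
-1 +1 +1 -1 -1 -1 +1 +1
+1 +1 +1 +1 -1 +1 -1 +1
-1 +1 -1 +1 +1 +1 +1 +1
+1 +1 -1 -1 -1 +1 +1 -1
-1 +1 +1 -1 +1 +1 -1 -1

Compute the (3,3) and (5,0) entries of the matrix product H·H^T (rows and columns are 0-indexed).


Row 0 of H: [1, 1, 1, 1, 1, -1, 1, -1].
Row 3 of H: [-1, 1, 1, -1, -1, -1, 1, 1].
Row 5 of H: [-1, 1, -1, 1, 1, 1, 1, 1].
(H·H^T)[3][3] = Σ_j H[3][j]·H[3][j] = (-1)² + (1)² + (1)² + (-1)² + (-1)² + (-1)² + (1)² + (1)² = 1 + 1 + 1 + 1 + 1 + 1 + 1 + 1 = 8.
(H·H^T)[5][0] = Σ_j H[5][j]·H[0][j] = (-1)·(1) + (1)·(1) + (-1)·(1) + (1)·(1) + (1)·(1) + (1)·(-1) + (1)·(1) + (1)·(-1) = -1 + 1 + -1 + 1 + 1 + -1 + 1 + -1 = 0.
So rows 5 and 0 are orthogonal; the diagonal entry equals n = 8.

(3,3) entry = 8; (5,0) entry = 0.


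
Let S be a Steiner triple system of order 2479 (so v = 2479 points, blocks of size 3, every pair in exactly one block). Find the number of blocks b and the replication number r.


An STS(v) is a 2-(v, 3, 1) BIBD: block size k = 3, λ = 1.
Replication: r(k − 1) = λ(v − 1) ⇒ r·2 = 2479 − 1 = 2478 ⇒ r = 1239.
Block count: b = v(v − 1)/6 = 2479·2478/6 = 6142962/6 = 1023827.
(Check via bk = vr: 1023827·3 = 3071481 = 2479·1239 = 3071481 ✓.)

r = 1239, b = 1023827.


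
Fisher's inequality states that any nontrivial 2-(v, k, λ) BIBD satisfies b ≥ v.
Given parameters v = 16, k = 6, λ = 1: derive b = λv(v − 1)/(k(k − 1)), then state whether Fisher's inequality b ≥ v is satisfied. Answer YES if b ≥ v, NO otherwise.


r = λ(v − 1)/(k − 1) = 1·15/5 = 3.
b = vr/k = 16·3/6 = 8.
Fisher's inequality: b ≥ v ⇔ 8 ≥ 16? NO.

NO


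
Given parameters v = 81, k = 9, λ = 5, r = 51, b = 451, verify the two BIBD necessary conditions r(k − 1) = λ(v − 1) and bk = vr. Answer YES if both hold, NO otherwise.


Condition (i): r(k − 1) = 51·8 = 408; λ(v − 1) = 5·80 = 400. Match? NO.
Condition (ii): bk = 451·9 = 4059; vr = 81·51 = 4131. Match? NO.
Both conditions hold? NO.

NO


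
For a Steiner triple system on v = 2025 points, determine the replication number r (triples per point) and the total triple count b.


An STS(v) is a 2-(v, 3, 1) BIBD: block size k = 3, λ = 1.
Replication: r(k − 1) = λ(v − 1) ⇒ r·2 = 2025 − 1 = 2024 ⇒ r = 1012.
Block count: bk = vr ⇒ b·3 = 2025·1012 = 2049300 ⇒ b = 683100.
(Check via b = v(v − 1)/6 = 2025·2024/6 = 4098600/6 = 683100.)

r = 1012, b = 683100.


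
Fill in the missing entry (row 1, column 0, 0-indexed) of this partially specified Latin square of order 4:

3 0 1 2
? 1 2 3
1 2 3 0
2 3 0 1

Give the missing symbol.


Row 1 contains symbols [1, 2, 3] — missing [0].
Column 0 contains symbols [1, 2, 3] — missing [0].
The missing symbol must appear in both missing sets; intersection = [0].
Therefore the hidden value is 0.

Missing value = 0.


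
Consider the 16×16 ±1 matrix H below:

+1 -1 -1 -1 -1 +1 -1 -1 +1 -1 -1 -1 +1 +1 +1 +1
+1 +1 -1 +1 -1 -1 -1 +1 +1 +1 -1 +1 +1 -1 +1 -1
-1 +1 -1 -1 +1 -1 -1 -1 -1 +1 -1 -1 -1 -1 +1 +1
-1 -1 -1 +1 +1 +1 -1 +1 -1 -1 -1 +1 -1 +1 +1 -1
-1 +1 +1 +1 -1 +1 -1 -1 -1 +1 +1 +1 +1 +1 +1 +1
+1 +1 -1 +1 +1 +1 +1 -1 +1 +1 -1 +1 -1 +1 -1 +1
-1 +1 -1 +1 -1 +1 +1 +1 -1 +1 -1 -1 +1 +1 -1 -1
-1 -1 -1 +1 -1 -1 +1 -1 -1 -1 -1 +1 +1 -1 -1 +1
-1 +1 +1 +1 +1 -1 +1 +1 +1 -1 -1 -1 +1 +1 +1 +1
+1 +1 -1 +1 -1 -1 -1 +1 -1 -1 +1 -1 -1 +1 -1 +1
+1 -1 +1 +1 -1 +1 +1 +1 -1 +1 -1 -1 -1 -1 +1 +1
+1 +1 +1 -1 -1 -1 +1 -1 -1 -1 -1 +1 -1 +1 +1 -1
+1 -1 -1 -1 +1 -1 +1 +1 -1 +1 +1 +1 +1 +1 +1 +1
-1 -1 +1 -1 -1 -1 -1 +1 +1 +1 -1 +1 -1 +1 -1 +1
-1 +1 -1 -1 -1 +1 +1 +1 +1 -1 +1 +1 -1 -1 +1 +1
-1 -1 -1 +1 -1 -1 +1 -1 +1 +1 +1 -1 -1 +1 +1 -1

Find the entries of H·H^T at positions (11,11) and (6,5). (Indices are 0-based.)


Row 5 of H: [1, 1, -1, 1, 1, 1, 1, -1, 1, 1, -1, 1, -1, 1, -1, 1].
Row 6 of H: [-1, 1, -1, 1, -1, 1, 1, 1, -1, 1, -1, -1, 1, 1, -1, -1].
Row 11 of H: [1, 1, 1, -1, -1, -1, 1, -1, -1, -1, -1, 1, -1, 1, 1, -1].
(H·H^T)[11][11] = Σ_j H[11][j]·H[11][j] = (1)² + (1)² + (1)² + (-1)² + (-1)² + (-1)² + (1)² + (-1)² + (-1)² + (-1)² + (-1)² + (1)² + (-1)² + (1)² + (1)² + (-1)² = 1 + 1 + 1 + 1 + 1 + 1 + 1 + 1 + 1 + 1 + 1 + 1 + 1 + 1 + 1 + 1 = 16.
(H·H^T)[6][5] = Σ_j H[6][j]·H[5][j] = (-1)·(1) + (1)·(1) + (-1)·(-1) + (1)·(1) + (-1)·(1) + (1)·(1) + (1)·(1) + (1)·(-1) + (-1)·(1) + (1)·(1) + (-1)·(-1) + (-1)·(1) + (1)·(-1) + (1)·(1) + (-1)·(-1) + (-1)·(1) = -1 + 1 + 1 + 1 + -1 + 1 + 1 + -1 + -1 + 1 + 1 + -1 + -1 + 1 + 1 + -1 = 2.
Rows 6 and 5 are not orthogonal (dot product = 2 ≠ 0), so H is not a Hadamard matrix.

(11,11) entry = 16; (6,5) entry = 2.


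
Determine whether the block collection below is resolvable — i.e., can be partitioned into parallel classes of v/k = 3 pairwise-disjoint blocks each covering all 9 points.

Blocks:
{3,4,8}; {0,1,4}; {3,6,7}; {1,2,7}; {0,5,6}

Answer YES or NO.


v = 9, block size k = 3, number of blocks = 5.
For resolvability, blocks must partition into parallel classes of size v/k = 3.
Total blocks must therefore be a multiple of 3: 5 = 3·1 + 2 ⇒ not divisible ✗.
Resolvable? NO.

NO


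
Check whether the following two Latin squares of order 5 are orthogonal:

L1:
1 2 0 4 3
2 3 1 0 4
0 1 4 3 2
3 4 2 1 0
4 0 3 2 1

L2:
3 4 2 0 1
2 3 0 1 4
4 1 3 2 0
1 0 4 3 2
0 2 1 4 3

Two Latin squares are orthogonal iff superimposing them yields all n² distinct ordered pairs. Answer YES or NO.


Form the n² = 25 superimposed pairs (L1[i][j], L2[i][j]), row by row (rows and columns indexed from 0):
row 0: (1,3) (2,4) (0,2) (4,0) (3,1)
row 1: (2,2) (3,3) (1,0) (0,1) (4,4)
row 2: (0,4) (1,1) (4,3) (3,2) (2,0)
row 3: (3,1) (4,0) (2,4) (1,3) (0,2)
row 4: (4,0) (0,2) (3,1) (2,4) (1,3)
Orthogonality requires all 25 pairs distinct.
But the pair (3,1) repeats: cell (0,4) has L1 = 3, L2 = 1, and cell (3,0) has L1 = 3, L2 = 1.
A repeated pair means some other pair never occurs (only 15 distinct pairs out of 25), so the squares are not orthogonal.
Conclusion: NO.

NO
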